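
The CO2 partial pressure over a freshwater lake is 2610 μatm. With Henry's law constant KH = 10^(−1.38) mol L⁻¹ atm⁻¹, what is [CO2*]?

KH = 10^(−1.38) = 4.169×10^-2 mol L⁻¹ atm⁻¹
[CO2*] = KH · pCO2 = 4.169×10^-2 × 2610×10^-6 atm = 1.09×10^-4 mol/L

[CO2*] = 109 μmol/L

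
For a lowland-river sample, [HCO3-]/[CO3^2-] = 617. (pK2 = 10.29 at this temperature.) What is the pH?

From K2 = [H⁺][CO3^2-]/[HCO3-]:  pH = pK2 − log₁₀([HCO3-]/[CO3^2-])
log₁₀(617) = +2.790
pH = 10.29 − (+2.790) = 7.50

pH = 7.50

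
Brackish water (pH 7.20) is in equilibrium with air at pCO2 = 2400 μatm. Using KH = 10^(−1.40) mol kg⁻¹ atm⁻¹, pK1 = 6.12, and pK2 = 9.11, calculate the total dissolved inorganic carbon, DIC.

DIC = 1.26 mmol/kg

[CO2*] = KH · pCO2 = 10^(−1.40) × 2400×10^-6 = 9.555×10^-5 mol/kg
α₀ = 1/(1 + K1/[H⁺] + K1K2/[H⁺]²) = 1/(1 + 10^+1.08 + 10^-0.83) = 0.07593
DIC = [CO2*]/α₀ = 9.555×10^-5 / 0.07593 = 1.26 mmol/kg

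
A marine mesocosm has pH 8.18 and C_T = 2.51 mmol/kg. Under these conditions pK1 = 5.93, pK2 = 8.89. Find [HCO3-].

α₁ = 1 / (1 + [H⁺]/K1 + K2/[H⁺]) = 1 / (1 + 10^-2.25 + 10^-0.71)
   = 1 / (1 + 0.0056234 + 0.19498) = 1/1.2006 = 0.8329
[HCO3⁻] = α₁ × DIC = 0.8329 × 2.51 = 2.09 mmol/kg

[HCO3⁻] = 2.09 mmol/kg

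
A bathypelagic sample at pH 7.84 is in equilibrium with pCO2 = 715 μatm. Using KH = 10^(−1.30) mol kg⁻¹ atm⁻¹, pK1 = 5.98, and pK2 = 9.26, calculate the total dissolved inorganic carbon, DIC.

[CO2*] = KH · pCO2 = 10^(−1.30) × 715×10^-6 = 3.583×10^-5 mol/kg
α₀ = 1/(1 + K1/[H⁺] + K1K2/[H⁺]²) = 1/(1 + 10^+1.86 + 10^+0.44) = 0.01312
DIC = [CO2*]/α₀ = 3.583×10^-5 / 0.01312 = 2.73 mmol/kg

DIC = 2.73 mmol/kg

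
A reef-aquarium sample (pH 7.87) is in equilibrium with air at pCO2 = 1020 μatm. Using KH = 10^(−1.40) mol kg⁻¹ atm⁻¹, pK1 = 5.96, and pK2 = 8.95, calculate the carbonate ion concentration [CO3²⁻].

[CO3²⁻] = 0.275 mmol/kg

[CO2*] = KH · pCO2 = 10^(−1.40) × 1020×10^-6 = 4.061×10^-5 mol/kg
α₀ = 1/(1 + K1/[H⁺] + K1K2/[H⁺]²) = 1/(1 + 10^+1.91 + 10^+0.83) = 0.01123
DIC = [CO2*]/α₀ = 4.061×10^-5 / 0.01123 = 3.616 mmol/kg
[CO3²⁻] = α₂·DIC; α₂ = 0.07593, so [CO3²⁻] = 0.07593 × 3.616 = 0.275 mmol/kg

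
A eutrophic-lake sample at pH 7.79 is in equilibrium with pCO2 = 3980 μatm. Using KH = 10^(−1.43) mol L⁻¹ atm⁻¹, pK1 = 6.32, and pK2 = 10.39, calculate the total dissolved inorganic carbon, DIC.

[CO2*] = KH · pCO2 = 10^(−1.43) × 3980×10^-6 = 1.479×10^-4 mol/L
α₀ = 1/(1 + K1/[H⁺] + K1K2/[H⁺]²) = 1/(1 + 10^+1.47 + 10^-1.13) = 0.03269
DIC = [CO2*]/α₀ = 1.479×10^-4 / 0.03269 = 4.52 mmol/L

DIC = 4.52 mmol/L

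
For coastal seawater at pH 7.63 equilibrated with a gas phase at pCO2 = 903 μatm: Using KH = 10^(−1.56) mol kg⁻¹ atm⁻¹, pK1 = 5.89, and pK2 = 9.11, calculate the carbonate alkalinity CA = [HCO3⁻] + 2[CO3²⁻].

[CO2*] = KH · pCO2 = 10^(−1.56) × 903×10^-6 = 2.487×10^-5 mol/kg
α₀ = 1/(1 + K1/[H⁺] + K1K2/[H⁺]²) = 1/(1 + 10^+1.74 + 10^+0.26) = 0.01731
DIC = [CO2*]/α₀ = 2.487×10^-5 / 0.01731 = 1.437 mmol/kg
CA = (α₁ + 2α₂)·DIC = (0.9512 + 2×0.03150) × 1.437 = 1.46 mmol/kg

CA = 1.46 mmol/kg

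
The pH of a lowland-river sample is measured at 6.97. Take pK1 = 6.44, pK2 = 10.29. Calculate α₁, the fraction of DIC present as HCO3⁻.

α₁ = 0.772

α₁ = 1 / (1 + [H⁺]/K1 + K2/[H⁺]) = 1 / (1 + 10^-0.53 + 10^-3.32)
   = 1 / (1 + 0.29512 + 0.00047863) = 1/1.2956 = 0.7718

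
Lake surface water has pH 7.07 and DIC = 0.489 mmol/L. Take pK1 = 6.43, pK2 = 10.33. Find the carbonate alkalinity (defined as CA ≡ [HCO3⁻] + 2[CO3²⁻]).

CA = 0.398 mmol/L

CA = [HCO3⁻] + 2[CO3²⁻] = (α₁ + 2α₂)·DIC
At pH 7.07: [H⁺]/K1 = 10^-0.64 = 0.22909, K2/[H⁺] = 10^-3.26 = 0.00054954
α₁ = 1/(1 + 0.22909 + 0.00054954) = 1/1.2296 = 0.8132; α₂ = α₁·K2/[H⁺] = 0.0004469
α₁ + 2α₂ = 0.8141
CA = 0.8141 × 0.489 = 0.398 mmol/L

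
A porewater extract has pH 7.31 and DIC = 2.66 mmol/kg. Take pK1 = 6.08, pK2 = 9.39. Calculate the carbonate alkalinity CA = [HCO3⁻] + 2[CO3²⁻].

CA = 2.53 mmol/kg

CA = [HCO3⁻] + 2[CO3²⁻] = (α₁ + 2α₂)·DIC
At pH 7.31: [H⁺]/K1 = 10^-1.23 = 0.058884, K2/[H⁺] = 10^-2.08 = 0.0083176
α₁ = 1/(1 + 0.058884 + 0.0083176) = 1/1.0672 = 0.9370; α₂ = α₁·K2/[H⁺] = 0.007794
α₁ + 2α₂ = 0.9526
CA = 0.9526 × 2.66 = 2.53 mmol/kg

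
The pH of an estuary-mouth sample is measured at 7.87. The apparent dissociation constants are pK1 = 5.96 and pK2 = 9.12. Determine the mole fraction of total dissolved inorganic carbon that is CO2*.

α₀ = 0.0115

α₀ = 1 / (1 + K1/[H⁺] + K1K2/[H⁺]²) = 1 / (1 + 10^+1.91 + 10^+0.66)
   = 1 / (1 + 81.283 + 4.5709) = 1/86.854 = 0.01151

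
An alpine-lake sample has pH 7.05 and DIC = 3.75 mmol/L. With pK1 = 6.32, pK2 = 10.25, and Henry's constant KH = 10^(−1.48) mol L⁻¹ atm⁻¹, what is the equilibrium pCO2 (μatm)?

α₀ = 1 / (1 + K1/[H⁺] + K1K2/[H⁺]²) = 1 / (1 + 10^+0.73 + 10^-2.47)
   = 1 / (1 + 5.3703 + 0.0033884) = 1/6.3737 = 0.1569
[CO2*] = α₀ × DIC = 0.1569 × 3.75 = 0.5884 mmol/L
pCO2 = [CO2*]/KH = 5.884×10^-4 / 3.311×10^-2 = 1.78×10^4 μatm

pCO2 = 1.78×10^4 μatm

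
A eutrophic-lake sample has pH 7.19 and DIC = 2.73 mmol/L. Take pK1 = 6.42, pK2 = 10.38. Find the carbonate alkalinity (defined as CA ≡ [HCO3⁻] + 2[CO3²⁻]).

CA = 2.34 mmol/L

CA = [HCO3⁻] + 2[CO3²⁻] = (α₁ + 2α₂)·DIC
At pH 7.19: [H⁺]/K1 = 10^-0.77 = 0.16982, K2/[H⁺] = 10^-3.19 = 0.00064565
α₁ = 1/(1 + 0.16982 + 0.00064565) = 1/1.1705 = 0.8544; α₂ = α₁·K2/[H⁺] = 0.0005516
α₁ + 2α₂ = 0.8555
CA = 0.8555 × 2.73 = 2.34 mmol/L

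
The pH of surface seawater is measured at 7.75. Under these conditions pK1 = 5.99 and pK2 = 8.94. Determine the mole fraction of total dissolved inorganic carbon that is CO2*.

α₀ = 0.0161

α₀ = 1 / (1 + K1/[H⁺] + K1K2/[H⁺]²) = 1 / (1 + 10^+1.76 + 10^+0.57)
   = 1 / (1 + 57.544 + 3.7154) = 1/62.259 = 0.01606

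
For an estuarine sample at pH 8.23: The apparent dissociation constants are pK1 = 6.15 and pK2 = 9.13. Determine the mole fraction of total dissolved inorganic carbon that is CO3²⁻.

α₂ = 1 / (1 + [H⁺]/K2 + [H⁺]²/(K1K2)) = 1 / (1 + 10^+0.90 + 10^-1.18)
   = 1 / (1 + 7.9433 + 0.066069) = 1/9.0094 = 0.1110

α₂ = 0.111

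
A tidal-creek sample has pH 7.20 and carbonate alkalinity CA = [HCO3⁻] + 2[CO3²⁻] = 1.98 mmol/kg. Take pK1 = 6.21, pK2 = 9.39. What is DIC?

DIC = 2.17 mmol/kg

CA = [HCO3⁻] + 2[CO3²⁻] = (α₁ + 2α₂)·DIC
At pH 7.20: [H⁺]/K1 = 10^-0.99 = 0.10233, K2/[H⁺] = 10^-2.19 = 0.0064565
α₁ = 1/(1 + 0.10233 + 0.0064565) = 1/1.1088 = 0.9019; α₂ = α₁·K2/[H⁺] = 0.005823
α₁ + 2α₂ = 0.9135
DIC = CA / (α₁ + 2α₂) = 1.98 / 0.9135 = 2.17 mmol/kg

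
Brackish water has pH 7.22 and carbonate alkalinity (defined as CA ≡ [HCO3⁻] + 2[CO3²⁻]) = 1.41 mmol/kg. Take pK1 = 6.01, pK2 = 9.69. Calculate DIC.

DIC = 1.49 mmol/kg

CA = [HCO3⁻] + 2[CO3²⁻] = (α₁ + 2α₂)·DIC
At pH 7.22: [H⁺]/K1 = 10^-1.21 = 0.061660, K2/[H⁺] = 10^-2.47 = 0.0033884
α₁ = 1/(1 + 0.061660 + 0.0033884) = 1/1.0650 = 0.9389; α₂ = α₁·K2/[H⁺] = 0.003181
α₁ + 2α₂ = 0.9453
DIC = CA / (α₁ + 2α₂) = 1.41 / 0.9453 = 1.49 mmol/kg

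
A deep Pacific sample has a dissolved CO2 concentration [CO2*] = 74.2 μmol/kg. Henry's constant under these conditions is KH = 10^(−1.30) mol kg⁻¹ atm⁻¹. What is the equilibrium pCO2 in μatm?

pCO2 = 1480 μatm

KH = 10^(−1.30) = 5.012×10^-2 mol kg⁻¹ atm⁻¹
pCO2 = [CO2*]/KH = 74.2×10^-6 / 5.012×10^-2 = 1.48×10^-3 atm = 1480 μatm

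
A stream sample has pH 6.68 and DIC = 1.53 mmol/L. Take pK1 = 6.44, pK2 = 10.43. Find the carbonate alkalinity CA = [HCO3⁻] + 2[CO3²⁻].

CA = 0.971 mmol/L

CA = [HCO3⁻] + 2[CO3²⁻] = (α₁ + 2α₂)·DIC
At pH 6.68: [H⁺]/K1 = 10^-0.24 = 0.57544, K2/[H⁺] = 10^-3.75 = 0.00017783
α₁ = 1/(1 + 0.57544 + 0.00017783) = 1/1.5756 = 0.6347; α₂ = α₁·K2/[H⁺] = 0.0001129
α₁ + 2α₂ = 0.6349
CA = 0.6349 × 1.53 = 0.971 mmol/L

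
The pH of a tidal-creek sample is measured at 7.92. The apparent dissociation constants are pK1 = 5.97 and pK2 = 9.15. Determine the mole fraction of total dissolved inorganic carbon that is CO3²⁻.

α₂ = 1 / (1 + [H⁺]/K2 + [H⁺]²/(K1K2)) = 1 / (1 + 10^+1.23 + 10^-0.72)
   = 1 / (1 + 16.982 + 0.19055) = 1/18.173 = 0.05503

α₂ = 0.0550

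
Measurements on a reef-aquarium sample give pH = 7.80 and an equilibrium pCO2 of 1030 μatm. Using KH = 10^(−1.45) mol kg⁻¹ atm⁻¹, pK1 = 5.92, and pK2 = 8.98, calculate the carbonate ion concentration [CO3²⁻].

[CO2*] = KH · pCO2 = 10^(−1.45) × 1030×10^-6 = 3.655×10^-5 mol/kg
α₀ = 1/(1 + K1/[H⁺] + K1K2/[H⁺]²) = 1/(1 + 10^+1.88 + 10^+0.70) = 0.01221
DIC = [CO2*]/α₀ = 3.655×10^-5 / 0.01221 = 2.992 mmol/kg
[CO3²⁻] = α₂·DIC; α₂ = 0.06122, so [CO3²⁻] = 0.06122 × 2.992 = 0.183 mmol/kg

[CO3²⁻] = 0.183 mmol/kg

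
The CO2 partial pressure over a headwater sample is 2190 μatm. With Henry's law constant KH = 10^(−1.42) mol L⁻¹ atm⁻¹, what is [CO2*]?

KH = 10^(−1.42) = 3.802×10^-2 mol L⁻¹ atm⁻¹
[CO2*] = KH · pCO2 = 3.802×10^-2 × 2190×10^-6 atm = 8.33×10^-5 mol/L

[CO2*] = 83.3 μmol/L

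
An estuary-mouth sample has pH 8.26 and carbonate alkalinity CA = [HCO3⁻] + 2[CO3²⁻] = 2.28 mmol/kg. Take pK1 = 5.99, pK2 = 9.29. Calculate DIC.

DIC = 2.11 mmol/kg

CA = [HCO3⁻] + 2[CO3²⁻] = (α₁ + 2α₂)·DIC
At pH 8.26: [H⁺]/K1 = 10^-2.27 = 0.0053703, K2/[H⁺] = 10^-1.03 = 0.093325
α₁ = 1/(1 + 0.0053703 + 0.093325) = 1/1.0987 = 0.9102; α₂ = α₁·K2/[H⁺] = 0.08494
α₁ + 2α₂ = 1.0801
DIC = CA / (α₁ + 2α₂) = 2.28 / 1.0801 = 2.11 mmol/kg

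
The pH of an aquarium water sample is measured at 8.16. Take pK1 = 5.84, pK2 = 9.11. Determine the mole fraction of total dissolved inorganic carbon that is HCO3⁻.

α₁ = 1 / (1 + [H⁺]/K1 + K2/[H⁺]) = 1 / (1 + 10^-2.32 + 10^-0.95)
   = 1 / (1 + 0.0047863 + 0.11220) = 1/1.1170 = 0.8953

α₁ = 0.895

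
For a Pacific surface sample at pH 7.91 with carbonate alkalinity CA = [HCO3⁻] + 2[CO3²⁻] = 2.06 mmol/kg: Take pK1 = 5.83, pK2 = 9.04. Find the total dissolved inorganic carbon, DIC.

DIC = 1.94 mmol/kg

CA = [HCO3⁻] + 2[CO3²⁻] = (α₁ + 2α₂)·DIC
At pH 7.91: [H⁺]/K1 = 10^-2.08 = 0.0083176, K2/[H⁺] = 10^-1.13 = 0.074131
α₁ = 1/(1 + 0.0083176 + 0.074131) = 1/1.0824 = 0.9238; α₂ = α₁·K2/[H⁺] = 0.06848
α₁ + 2α₂ = 1.0608
DIC = CA / (α₁ + 2α₂) = 2.06 / 1.0608 = 1.94 mmol/kg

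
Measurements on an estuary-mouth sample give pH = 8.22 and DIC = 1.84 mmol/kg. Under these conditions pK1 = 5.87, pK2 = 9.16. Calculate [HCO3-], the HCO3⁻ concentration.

α₁ = 1 / (1 + [H⁺]/K1 + K2/[H⁺]) = 1 / (1 + 10^-2.35 + 10^-0.94)
   = 1 / (1 + 0.0044668 + 0.11482) = 1/1.1193 = 0.8934
[HCO3⁻] = α₁ × DIC = 0.8934 × 1.84 = 1.64 mmol/kg

[HCO3⁻] = 1.64 mmol/kg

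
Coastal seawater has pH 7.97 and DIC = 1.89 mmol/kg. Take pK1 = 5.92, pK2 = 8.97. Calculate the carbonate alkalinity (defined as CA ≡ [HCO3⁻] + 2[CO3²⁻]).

CA = 2.05 mmol/kg

CA = [HCO3⁻] + 2[CO3²⁻] = (α₁ + 2α₂)·DIC
At pH 7.97: [H⁺]/K1 = 10^-2.05 = 0.0089125, K2/[H⁺] = 10^-1.00 = 0.10000
α₁ = 1/(1 + 0.0089125 + 0.10000) = 1/1.1089 = 0.9018; α₂ = α₁·K2/[H⁺] = 0.09018
α₁ + 2α₂ = 1.0821
CA = 1.0821 × 1.89 = 2.05 mmol/kg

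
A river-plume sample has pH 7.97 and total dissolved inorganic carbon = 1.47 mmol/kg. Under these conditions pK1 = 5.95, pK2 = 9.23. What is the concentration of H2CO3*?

α₀ = 1 / (1 + K1/[H⁺] + K1K2/[H⁺]²) = 1 / (1 + 10^+2.02 + 10^+0.76)
   = 1 / (1 + 104.71 + 5.7544) = 1/111.47 = 0.008971
[CO2*] = α₀ × DIC = 0.008971 × 1.47 = 0.0132 mmol/kg = 13.2 μmol/kg

[CO2*] = 13.2 μmol/kg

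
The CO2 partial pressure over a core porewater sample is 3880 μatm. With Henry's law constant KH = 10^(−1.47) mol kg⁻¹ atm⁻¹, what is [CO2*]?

KH = 10^(−1.47) = 3.388×10^-2 mol kg⁻¹ atm⁻¹
[CO2*] = KH · pCO2 = 3.388×10^-2 × 3880×10^-6 atm = 1.31×10^-4 mol/kg

[CO2*] = 131 μmol/kg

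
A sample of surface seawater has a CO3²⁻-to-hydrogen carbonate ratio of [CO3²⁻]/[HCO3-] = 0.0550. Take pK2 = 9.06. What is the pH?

From K2 = [H⁺][CO3²⁻]/[HCO3-]:  pH = pK2 + log₁₀([CO3²⁻]/[HCO3-])
log₁₀(0.0550) = -1.260
pH = 9.06 + (-1.260) = 7.80

pH = 7.80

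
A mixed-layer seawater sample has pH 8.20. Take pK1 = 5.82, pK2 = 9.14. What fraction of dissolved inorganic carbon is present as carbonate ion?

α₂ = 0.103

α₂ = 1 / (1 + [H⁺]/K2 + [H⁺]²/(K1K2)) = 1 / (1 + 10^+0.94 + 10^-1.44)
   = 1 / (1 + 8.7096 + 0.036308) = 1/9.7459 = 0.1026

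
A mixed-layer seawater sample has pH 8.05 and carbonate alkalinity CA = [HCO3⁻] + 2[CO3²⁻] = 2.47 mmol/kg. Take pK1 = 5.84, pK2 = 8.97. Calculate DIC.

DIC = 2.24 mmol/kg

CA = [HCO3⁻] + 2[CO3²⁻] = (α₁ + 2α₂)·DIC
At pH 8.05: [H⁺]/K1 = 10^-2.21 = 0.0061660, K2/[H⁺] = 10^-0.92 = 0.12023
α₁ = 1/(1 + 0.0061660 + 0.12023) = 1/1.1264 = 0.8878; α₂ = α₁·K2/[H⁺] = 0.1067
α₁ + 2α₂ = 1.1013
DIC = CA / (α₁ + 2α₂) = 2.47 / 1.1013 = 2.24 mmol/kg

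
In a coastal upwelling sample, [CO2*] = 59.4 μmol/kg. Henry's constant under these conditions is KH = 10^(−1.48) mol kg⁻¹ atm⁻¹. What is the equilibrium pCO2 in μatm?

pCO2 = 1790 μatm

KH = 10^(−1.48) = 3.311×10^-2 mol kg⁻¹ atm⁻¹
pCO2 = [CO2*]/KH = 59.4×10^-6 / 3.311×10^-2 = 1.79×10^-3 atm = 1790 μatm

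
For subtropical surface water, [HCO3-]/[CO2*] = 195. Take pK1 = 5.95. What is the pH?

pH = 8.24

From K1 = [H⁺][HCO3-]/[CO2*]:  pH = pK1 + log₁₀([HCO3-]/[CO2*])
log₁₀(195) = +2.290
pH = 5.95 + (+2.290) = 8.24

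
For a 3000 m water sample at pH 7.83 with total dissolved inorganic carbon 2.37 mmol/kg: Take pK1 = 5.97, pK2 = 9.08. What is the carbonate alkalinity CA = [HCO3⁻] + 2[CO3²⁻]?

CA = [HCO3⁻] + 2[CO3²⁻] = (α₁ + 2α₂)·DIC
At pH 7.83: [H⁺]/K1 = 10^-1.86 = 0.013804, K2/[H⁺] = 10^-1.25 = 0.056234
α₁ = 1/(1 + 0.013804 + 0.056234) = 1/1.0700 = 0.9345; α₂ = α₁·K2/[H⁺] = 0.05255
α₁ + 2α₂ = 1.0397
CA = 1.0397 × 2.37 = 2.46 mmol/kg

CA = 2.46 mmol/kg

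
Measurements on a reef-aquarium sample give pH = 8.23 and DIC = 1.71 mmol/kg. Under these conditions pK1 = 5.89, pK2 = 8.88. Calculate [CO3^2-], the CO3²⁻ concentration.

[CO3²⁻] = 0.312 mmol/kg

α₂ = 1 / (1 + [H⁺]/K2 + [H⁺]²/(K1K2)) = 1 / (1 + 10^+0.65 + 10^-1.69)
   = 1 / (1 + 4.4668 + 0.020417) = 1/5.4873 = 0.1822
[CO3²⁻] = α₂ × DIC = 0.1822 × 1.71 = 0.312 mmol/kg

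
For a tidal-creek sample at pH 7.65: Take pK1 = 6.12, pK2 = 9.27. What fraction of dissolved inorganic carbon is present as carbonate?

α₂ = 1 / (1 + [H⁺]/K2 + [H⁺]²/(K1K2)) = 1 / (1 + 10^+1.62 + 10^+0.09)
   = 1 / (1 + 41.687 + 1.2303) = 1/43.917 = 0.02277

α₂ = 0.0228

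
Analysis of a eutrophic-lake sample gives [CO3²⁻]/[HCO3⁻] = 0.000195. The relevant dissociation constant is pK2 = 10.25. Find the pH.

From K2 = [H⁺][CO3²⁻]/[HCO3⁻]:  pH = pK2 + log₁₀([CO3²⁻]/[HCO3⁻])
log₁₀(0.000195) = -3.710
pH = 10.25 + (-3.710) = 6.54

pH = 6.54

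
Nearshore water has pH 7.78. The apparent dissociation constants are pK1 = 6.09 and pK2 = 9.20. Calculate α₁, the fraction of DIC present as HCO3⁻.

α₁ = 1 / (1 + [H⁺]/K1 + K2/[H⁺]) = 1 / (1 + 10^-1.69 + 10^-1.42)
   = 1 / (1 + 0.020417 + 0.038019) = 1/1.0584 = 0.9448

α₁ = 0.945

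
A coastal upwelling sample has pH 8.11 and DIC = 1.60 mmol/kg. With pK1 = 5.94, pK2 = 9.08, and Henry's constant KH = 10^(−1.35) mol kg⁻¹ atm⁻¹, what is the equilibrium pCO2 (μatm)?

α₀ = 1 / (1 + K1/[H⁺] + K1K2/[H⁺]²) = 1 / (1 + 10^+2.17 + 10^+1.20)
   = 1 / (1 + 147.91 + 15.849) = 1/164.76 = 0.006069
[CO2*] = α₀ × DIC = 0.006069 × 1.60 = 0.009711 mmol/kg = 9.711 μmol/kg
pCO2 = [CO2*]/KH = 9.711×10^-6 / 4.467×10^-2 = 217 μatm

pCO2 = 217 μatm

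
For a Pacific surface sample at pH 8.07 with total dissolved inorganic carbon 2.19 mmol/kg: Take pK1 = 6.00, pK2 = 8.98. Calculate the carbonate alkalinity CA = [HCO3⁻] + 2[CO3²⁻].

CA = 2.41 mmol/kg

CA = [HCO3⁻] + 2[CO3²⁻] = (α₁ + 2α₂)·DIC
At pH 8.07: [H⁺]/K1 = 10^-2.07 = 0.0085114, K2/[H⁺] = 10^-0.91 = 0.12303
α₁ = 1/(1 + 0.0085114 + 0.12303) = 1/1.1315 = 0.8838; α₂ = α₁·K2/[H⁺] = 0.1087
α₁ + 2α₂ = 1.1012
CA = 1.1012 × 2.19 = 2.41 mmol/kg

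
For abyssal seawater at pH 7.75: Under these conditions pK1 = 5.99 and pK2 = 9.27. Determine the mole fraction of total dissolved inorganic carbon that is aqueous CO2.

α₀ = 0.0166

α₀ = 1 / (1 + K1/[H⁺] + K1K2/[H⁺]²) = 1 / (1 + 10^+1.76 + 10^+0.24)
   = 1 / (1 + 57.544 + 1.7378) = 1/60.282 = 0.01659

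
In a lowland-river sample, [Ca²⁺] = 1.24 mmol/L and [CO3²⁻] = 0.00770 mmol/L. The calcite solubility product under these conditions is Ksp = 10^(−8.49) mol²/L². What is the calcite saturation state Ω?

Ω = 2.95

Ksp = 10^(−8.49) = 3.236×10^-9
Ω = [Ca²⁺][CO3²⁻]/Ksp = (1.24×10^-3)(0.00770×10^-3) / 3.236×10^-9 = 2.95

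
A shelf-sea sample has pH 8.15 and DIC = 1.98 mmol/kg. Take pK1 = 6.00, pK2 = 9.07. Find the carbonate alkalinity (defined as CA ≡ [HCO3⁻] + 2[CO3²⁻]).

CA = [HCO3⁻] + 2[CO3²⁻] = (α₁ + 2α₂)·DIC
At pH 8.15: [H⁺]/K1 = 10^-2.15 = 0.0070795, K2/[H⁺] = 10^-0.92 = 0.12023
α₁ = 1/(1 + 0.0070795 + 0.12023) = 1/1.1273 = 0.8871; α₂ = α₁·K2/[H⁺] = 0.1066
α₁ + 2α₂ = 1.1004
CA = 1.1004 × 1.98 = 2.18 mmol/kg

CA = 2.18 mmol/kg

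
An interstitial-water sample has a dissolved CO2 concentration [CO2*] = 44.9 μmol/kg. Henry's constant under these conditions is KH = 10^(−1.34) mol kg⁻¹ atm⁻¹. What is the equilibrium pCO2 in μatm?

pCO2 = 982 μatm

KH = 10^(−1.34) = 4.571×10^-2 mol kg⁻¹ atm⁻¹
pCO2 = [CO2*]/KH = 44.9×10^-6 / 4.571×10^-2 = 9.82×10^-4 atm = 982 μatm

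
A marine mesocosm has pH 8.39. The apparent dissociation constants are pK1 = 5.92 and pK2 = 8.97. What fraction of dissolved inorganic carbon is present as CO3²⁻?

α₂ = 0.208

α₂ = 1 / (1 + [H⁺]/K2 + [H⁺]²/(K1K2)) = 1 / (1 + 10^+0.58 + 10^-1.89)
   = 1 / (1 + 3.8019 + 0.012882) = 1/4.8148 = 0.2077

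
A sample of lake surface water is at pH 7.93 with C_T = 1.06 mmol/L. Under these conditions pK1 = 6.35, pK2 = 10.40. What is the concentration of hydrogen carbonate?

α₁ = 1 / (1 + [H⁺]/K1 + K2/[H⁺]) = 1 / (1 + 10^-1.58 + 10^-2.47)
   = 1 / (1 + 0.026303 + 0.0033884) = 1/1.0297 = 0.9712
[HCO3⁻] = α₁ × DIC = 0.9712 × 1.06 = 1.03 mmol/L

[HCO3⁻] = 1.03 mmol/L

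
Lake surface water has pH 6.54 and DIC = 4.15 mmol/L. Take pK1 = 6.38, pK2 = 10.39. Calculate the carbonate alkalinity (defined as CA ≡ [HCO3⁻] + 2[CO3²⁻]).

CA = [HCO3⁻] + 2[CO3²⁻] = (α₁ + 2α₂)·DIC
At pH 6.54: [H⁺]/K1 = 10^-0.16 = 0.69183, K2/[H⁺] = 10^-3.85 = 0.00014125
α₁ = 1/(1 + 0.69183 + 0.00014125) = 1/1.6920 = 0.5910; α₂ = α₁·K2/[H⁺] = 8.348×10^-5
α₁ + 2α₂ = 0.5912
CA = 0.5912 × 4.15 = 2.45 mmol/L

CA = 2.45 mmol/L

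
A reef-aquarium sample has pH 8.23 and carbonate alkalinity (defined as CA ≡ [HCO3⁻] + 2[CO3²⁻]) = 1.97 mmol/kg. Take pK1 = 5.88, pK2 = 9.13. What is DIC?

CA = [HCO3⁻] + 2[CO3²⁻] = (α₁ + 2α₂)·DIC
At pH 8.23: [H⁺]/K1 = 10^-2.35 = 0.0044668, K2/[H⁺] = 10^-0.90 = 0.12589
α₁ = 1/(1 + 0.0044668 + 0.12589) = 1/1.1304 = 0.8847; α₂ = α₁·K2/[H⁺] = 0.1114
α₁ + 2α₂ = 1.1074
DIC = CA / (α₁ + 2α₂) = 1.97 / 1.1074 = 1.78 mmol/kg

DIC = 1.78 mmol/kg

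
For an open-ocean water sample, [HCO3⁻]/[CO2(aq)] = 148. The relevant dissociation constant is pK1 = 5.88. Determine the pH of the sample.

pH = 8.05

From K1 = [H⁺][HCO3⁻]/[CO2(aq)]:  pH = pK1 + log₁₀([HCO3⁻]/[CO2(aq)])
log₁₀(148) = +2.170
pH = 5.88 + (+2.170) = 8.05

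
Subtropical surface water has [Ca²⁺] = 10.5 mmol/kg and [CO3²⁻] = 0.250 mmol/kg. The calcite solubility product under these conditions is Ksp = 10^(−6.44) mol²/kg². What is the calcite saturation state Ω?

Ω = 7.23

Ksp = 10^(−6.44) = 3.631×10^-7
Ω = [Ca²⁺][CO3²⁻]/Ksp = (10.5×10^-3)(0.250×10^-3) / 3.631×10^-7 = 7.23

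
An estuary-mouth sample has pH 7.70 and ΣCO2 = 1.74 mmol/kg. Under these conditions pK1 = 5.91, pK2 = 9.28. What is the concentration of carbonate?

[CO3²⁻] = 0.0439 mmol/kg

α₂ = 1 / (1 + [H⁺]/K2 + [H⁺]²/(K1K2)) = 1 / (1 + 10^+1.58 + 10^-0.21)
   = 1 / (1 + 38.019 + 0.61660) = 1/39.636 = 0.02523
[CO3²⁻] = α₂ × DIC = 0.02523 × 1.74 = 0.0439 mmol/kg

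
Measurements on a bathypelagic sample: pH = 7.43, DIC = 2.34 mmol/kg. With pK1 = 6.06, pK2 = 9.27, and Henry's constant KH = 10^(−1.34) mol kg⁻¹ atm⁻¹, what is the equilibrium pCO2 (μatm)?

α₀ = 1 / (1 + K1/[H⁺] + K1K2/[H⁺]²) = 1 / (1 + 10^+1.37 + 10^-0.47)
   = 1 / (1 + 23.442 + 0.33884) = 1/24.781 = 0.04035
[CO2*] = α₀ × DIC = 0.04035 × 2.34 = 0.09443 mmol/kg
pCO2 = [CO2*]/KH = 9.443×10^-5 / 4.571×10^-2 = 2070 μatm

pCO2 = 2070 μatm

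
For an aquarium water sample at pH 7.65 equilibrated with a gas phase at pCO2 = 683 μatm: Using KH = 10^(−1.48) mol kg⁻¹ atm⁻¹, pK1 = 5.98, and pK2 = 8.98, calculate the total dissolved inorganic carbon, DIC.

DIC = 1.13 mmol/kg

[CO2*] = KH · pCO2 = 10^(−1.48) × 683×10^-6 = 2.262×10^-5 mol/kg
α₀ = 1/(1 + K1/[H⁺] + K1K2/[H⁺]²) = 1/(1 + 10^+1.67 + 10^+0.34) = 0.02002
DIC = [CO2*]/α₀ = 2.262×10^-5 / 0.02002 = 1.13 mmol/kg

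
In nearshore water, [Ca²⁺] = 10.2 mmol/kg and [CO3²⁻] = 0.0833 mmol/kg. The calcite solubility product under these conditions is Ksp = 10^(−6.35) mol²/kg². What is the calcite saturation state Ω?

Ksp = 10^(−6.35) = 4.467×10^-7
Ω = [Ca²⁺][CO3²⁻]/Ksp = (10.2×10^-3)(0.0833×10^-3) / 4.467×10^-7 = 1.90

Ω = 1.90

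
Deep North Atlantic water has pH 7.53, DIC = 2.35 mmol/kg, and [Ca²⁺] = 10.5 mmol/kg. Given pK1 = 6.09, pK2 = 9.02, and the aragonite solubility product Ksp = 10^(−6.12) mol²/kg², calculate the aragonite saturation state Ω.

Ω = 0.985

α₂ = 1 / (1 + [H⁺]/K2 + [H⁺]²/(K1K2)) = 1 / (1 + 10^+1.49 + 10^+0.05)
   = 1 / (1 + 30.903 + 1.1220) = 1/33.025 = 0.03028
[CO3²⁻] = α₂ × DIC = 0.03028 × 2.35 = 0.07116 mmol/kg
Ksp = 10^(−6.12) = 7.586×10^-7
Ω = [Ca²⁺][CO3²⁻]/Ksp = (10.5×10^-3)(7.116×10^-5) / 7.586×10^-7 = 0.985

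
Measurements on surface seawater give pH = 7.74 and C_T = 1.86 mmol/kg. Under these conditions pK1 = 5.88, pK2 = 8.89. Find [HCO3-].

[HCO3⁻] = 1.71 mmol/kg

α₁ = 1 / (1 + [H⁺]/K1 + K2/[H⁺]) = 1 / (1 + 10^-1.86 + 10^-1.15)
   = 1 / (1 + 0.013804 + 0.070795) = 1/1.0846 = 0.9220
[HCO3⁻] = α₁ × DIC = 0.9220 × 1.86 = 1.71 mmol/kg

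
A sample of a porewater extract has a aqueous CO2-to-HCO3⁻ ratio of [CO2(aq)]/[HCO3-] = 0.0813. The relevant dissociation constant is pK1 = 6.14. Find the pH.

pH = 7.23

From K1 = [H⁺][HCO3-]/[CO2(aq)]:  pH = pK1 − log₁₀([CO2(aq)]/[HCO3-])
log₁₀(0.0813) = -1.090
pH = 6.14 − (-1.090) = 7.23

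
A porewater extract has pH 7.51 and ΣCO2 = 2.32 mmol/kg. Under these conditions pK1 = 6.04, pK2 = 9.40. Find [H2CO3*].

α₀ = 1 / (1 + K1/[H⁺] + K1K2/[H⁺]²) = 1 / (1 + 10^+1.47 + 10^-0.42)
   = 1 / (1 + 29.512 + 0.38019) = 1/30.892 = 0.03237
[CO2*] = α₀ × DIC = 0.03237 × 2.32 = 0.0751 mmol/kg

[CO2*] = 0.0751 mmol/kg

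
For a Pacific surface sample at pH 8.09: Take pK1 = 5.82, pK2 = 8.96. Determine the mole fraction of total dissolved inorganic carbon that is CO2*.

α₀ = 1 / (1 + K1/[H⁺] + K1K2/[H⁺]²) = 1 / (1 + 10^+2.27 + 10^+1.40)
   = 1 / (1 + 186.21 + 25.119) = 1/212.33 = 0.004710

α₀ = 0.00471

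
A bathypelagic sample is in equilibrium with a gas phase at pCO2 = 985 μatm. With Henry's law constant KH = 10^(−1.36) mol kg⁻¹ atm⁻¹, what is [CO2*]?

KH = 10^(−1.36) = 4.365×10^-2 mol kg⁻¹ atm⁻¹
[CO2*] = KH · pCO2 = 4.365×10^-2 × 985×10^-6 atm = 4.30×10^-5 mol/kg

[CO2*] = 43.0 μmol/kg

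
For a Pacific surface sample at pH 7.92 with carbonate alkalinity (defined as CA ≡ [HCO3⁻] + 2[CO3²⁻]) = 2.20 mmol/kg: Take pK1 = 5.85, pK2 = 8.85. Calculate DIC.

DIC = 2.01 mmol/kg

CA = [HCO3⁻] + 2[CO3²⁻] = (α₁ + 2α₂)·DIC
At pH 7.92: [H⁺]/K1 = 10^-2.07 = 0.0085114, K2/[H⁺] = 10^-0.93 = 0.11749
α₁ = 1/(1 + 0.0085114 + 0.11749) = 1/1.1260 = 0.8881; α₂ = α₁·K2/[H⁺] = 0.1043
α₁ + 2α₂ = 1.0968
DIC = CA / (α₁ + 2α₂) = 2.20 / 1.0968 = 2.01 mmol/kg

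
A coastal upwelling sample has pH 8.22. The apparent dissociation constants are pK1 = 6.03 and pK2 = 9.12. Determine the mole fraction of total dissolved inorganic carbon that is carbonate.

α₂ = 1 / (1 + [H⁺]/K2 + [H⁺]²/(K1K2)) = 1 / (1 + 10^+0.90 + 10^-1.29)
   = 1 / (1 + 7.9433 + 0.051286) = 1/8.9946 = 0.1112

α₂ = 0.111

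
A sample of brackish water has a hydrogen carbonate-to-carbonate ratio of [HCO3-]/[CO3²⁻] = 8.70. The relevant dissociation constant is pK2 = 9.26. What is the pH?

From K2 = [H⁺][CO3²⁻]/[HCO3-]:  pH = pK2 − log₁₀([HCO3-]/[CO3²⁻])
log₁₀(8.70) = +0.940
pH = 9.26 − (+0.940) = 8.32

pH = 8.32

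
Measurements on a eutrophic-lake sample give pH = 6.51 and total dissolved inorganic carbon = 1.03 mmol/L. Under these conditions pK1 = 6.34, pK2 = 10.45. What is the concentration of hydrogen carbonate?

α₁ = 1 / (1 + [H⁺]/K1 + K2/[H⁺]) = 1 / (1 + 10^-0.17 + 10^-3.94)
   = 1 / (1 + 0.67608 + 0.00011482) = 1/1.6762 = 0.5966
[HCO3⁻] = α₁ × DIC = 0.5966 × 1.03 = 0.614 mmol/L

[HCO3⁻] = 0.614 mmol/L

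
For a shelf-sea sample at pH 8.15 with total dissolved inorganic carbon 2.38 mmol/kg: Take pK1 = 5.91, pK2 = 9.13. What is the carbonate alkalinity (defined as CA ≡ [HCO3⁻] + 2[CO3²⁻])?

CA = [HCO3⁻] + 2[CO3²⁻] = (α₁ + 2α₂)·DIC
At pH 8.15: [H⁺]/K1 = 10^-2.24 = 0.0057544, K2/[H⁺] = 10^-0.98 = 0.10471
α₁ = 1/(1 + 0.0057544 + 0.10471) = 1/1.1105 = 0.9005; α₂ = α₁·K2/[H⁺] = 0.09430
α₁ + 2α₂ = 1.0891
CA = 1.0891 × 2.38 = 2.59 mmol/kg

CA = 2.59 mmol/kg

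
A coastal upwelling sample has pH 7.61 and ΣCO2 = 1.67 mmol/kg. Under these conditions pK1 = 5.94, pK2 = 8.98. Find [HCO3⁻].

[HCO3⁻] = 1.57 mmol/kg

α₁ = 1 / (1 + [H⁺]/K1 + K2/[H⁺]) = 1 / (1 + 10^-1.67 + 10^-1.37)
   = 1 / (1 + 0.021380 + 0.042658) = 1/1.0640 = 0.9398
[HCO3⁻] = α₁ × DIC = 0.9398 × 1.67 = 1.57 mmol/kg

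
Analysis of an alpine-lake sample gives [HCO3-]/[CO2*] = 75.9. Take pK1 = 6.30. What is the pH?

From K1 = [H⁺][HCO3-]/[CO2*]:  pH = pK1 + log₁₀([HCO3-]/[CO2*])
log₁₀(75.9) = +1.880
pH = 6.30 + (+1.880) = 8.18

pH = 8.18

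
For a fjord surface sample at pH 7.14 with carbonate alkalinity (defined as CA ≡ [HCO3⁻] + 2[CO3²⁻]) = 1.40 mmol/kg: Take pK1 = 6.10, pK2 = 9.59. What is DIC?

DIC = 1.52 mmol/kg

CA = [HCO3⁻] + 2[CO3²⁻] = (α₁ + 2α₂)·DIC
At pH 7.14: [H⁺]/K1 = 10^-1.04 = 0.091201, K2/[H⁺] = 10^-2.45 = 0.0035481
α₁ = 1/(1 + 0.091201 + 0.0035481) = 1/1.0947 = 0.9135; α₂ = α₁·K2/[H⁺] = 0.003241
α₁ + 2α₂ = 0.9199
DIC = CA / (α₁ + 2α₂) = 1.40 / 0.9199 = 1.52 mmol/kg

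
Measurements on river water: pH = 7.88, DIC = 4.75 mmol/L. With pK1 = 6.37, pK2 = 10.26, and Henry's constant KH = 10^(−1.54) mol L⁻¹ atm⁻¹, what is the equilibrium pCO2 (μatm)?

α₀ = 1 / (1 + K1/[H⁺] + K1K2/[H⁺]²) = 1 / (1 + 10^+1.51 + 10^-0.87)
   = 1 / (1 + 32.359 + 0.13490) = 1/33.494 = 0.02986
[CO2*] = α₀ × DIC = 0.02986 × 4.75 = 0.1418 mmol/L
pCO2 = [CO2*]/KH = 1.418×10^-4 / 2.884×10^-2 = 4920 μatm

pCO2 = 4920 μatm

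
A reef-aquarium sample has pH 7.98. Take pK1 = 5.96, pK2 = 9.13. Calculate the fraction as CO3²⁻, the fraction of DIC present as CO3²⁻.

α₂ = 1 / (1 + [H⁺]/K2 + [H⁺]²/(K1K2)) = 1 / (1 + 10^+1.15 + 10^-0.87)
   = 1 / (1 + 14.125 + 0.13490) = 1/15.260 = 0.06553

α₂ = 0.0655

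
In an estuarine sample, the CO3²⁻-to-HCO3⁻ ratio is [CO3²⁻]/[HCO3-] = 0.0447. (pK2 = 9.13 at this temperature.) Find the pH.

pH = 7.78

From K2 = [H⁺][CO3²⁻]/[HCO3-]:  pH = pK2 + log₁₀([CO3²⁻]/[HCO3-])
log₁₀(0.0447) = -1.350
pH = 9.13 + (-1.350) = 7.78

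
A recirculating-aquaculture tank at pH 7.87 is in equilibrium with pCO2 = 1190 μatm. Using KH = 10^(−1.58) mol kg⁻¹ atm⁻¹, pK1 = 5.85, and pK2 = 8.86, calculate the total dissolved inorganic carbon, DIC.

[CO2*] = KH · pCO2 = 10^(−1.58) × 1190×10^-6 = 3.130×10^-5 mol/kg
α₀ = 1/(1 + K1/[H⁺] + K1K2/[H⁺]²) = 1/(1 + 10^+2.02 + 10^+1.03) = 0.008589
DIC = [CO2*]/α₀ = 3.130×10^-5 / 0.008589 = 3.64 mmol/kg

DIC = 3.64 mmol/kg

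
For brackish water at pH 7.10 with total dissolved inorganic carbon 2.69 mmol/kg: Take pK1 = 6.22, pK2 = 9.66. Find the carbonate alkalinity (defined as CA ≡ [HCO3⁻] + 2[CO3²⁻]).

CA = 2.38 mmol/kg

CA = [HCO3⁻] + 2[CO3²⁻] = (α₁ + 2α₂)·DIC
At pH 7.10: [H⁺]/K1 = 10^-0.88 = 0.13183, K2/[H⁺] = 10^-2.56 = 0.0027542
α₁ = 1/(1 + 0.13183 + 0.0027542) = 1/1.1346 = 0.8814; α₂ = α₁·K2/[H⁺] = 0.002428
α₁ + 2α₂ = 0.8862
CA = 0.8862 × 2.69 = 2.38 mmol/kg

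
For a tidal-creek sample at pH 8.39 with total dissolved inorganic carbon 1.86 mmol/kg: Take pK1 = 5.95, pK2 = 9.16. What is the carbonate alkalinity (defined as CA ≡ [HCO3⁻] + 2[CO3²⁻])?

CA = [HCO3⁻] + 2[CO3²⁻] = (α₁ + 2α₂)·DIC
At pH 8.39: [H⁺]/K1 = 10^-2.44 = 0.0036308, K2/[H⁺] = 10^-0.77 = 0.16982
α₁ = 1/(1 + 0.0036308 + 0.16982) = 1/1.1735 = 0.8522; α₂ = α₁·K2/[H⁺] = 0.1447
α₁ + 2α₂ = 1.1416
CA = 1.1416 × 1.86 = 2.12 mmol/kg

CA = 2.12 mmol/kg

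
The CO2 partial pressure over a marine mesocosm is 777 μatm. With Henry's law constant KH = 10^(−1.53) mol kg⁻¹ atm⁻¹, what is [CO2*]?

[CO2*] = 22.9 μmol/kg

KH = 10^(−1.53) = 2.951×10^-2 mol kg⁻¹ atm⁻¹
[CO2*] = KH · pCO2 = 2.951×10^-2 × 777×10^-6 atm = 2.29×10^-5 mol/kg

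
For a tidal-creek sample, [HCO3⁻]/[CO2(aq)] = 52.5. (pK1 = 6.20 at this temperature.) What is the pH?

From K1 = [H⁺][HCO3⁻]/[CO2(aq)]:  pH = pK1 + log₁₀([HCO3⁻]/[CO2(aq)])
log₁₀(52.5) = +1.720
pH = 6.20 + (+1.720) = 7.92

pH = 7.92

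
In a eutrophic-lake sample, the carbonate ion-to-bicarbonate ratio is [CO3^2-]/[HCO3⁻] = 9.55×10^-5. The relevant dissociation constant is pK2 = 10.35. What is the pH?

From K2 = [H⁺][CO3^2-]/[HCO3⁻]:  pH = pK2 + log₁₀([CO3^2-]/[HCO3⁻])
log₁₀(9.55×10^-5) = -4.020
pH = 10.35 + (-4.020) = 6.33

pH = 6.33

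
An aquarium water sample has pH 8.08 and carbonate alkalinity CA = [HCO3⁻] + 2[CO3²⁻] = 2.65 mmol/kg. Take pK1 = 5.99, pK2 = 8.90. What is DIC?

DIC = 2.36 mmol/kg

CA = [HCO3⁻] + 2[CO3²⁻] = (α₁ + 2α₂)·DIC
At pH 8.08: [H⁺]/K1 = 10^-2.09 = 0.0081283, K2/[H⁺] = 10^-0.82 = 0.15136
α₁ = 1/(1 + 0.0081283 + 0.15136) = 1/1.1595 = 0.8625; α₂ = α₁·K2/[H⁺] = 0.1305
α₁ + 2α₂ = 1.1235
DIC = CA / (α₁ + 2α₂) = 2.65 / 1.1235 = 2.36 mmol/kg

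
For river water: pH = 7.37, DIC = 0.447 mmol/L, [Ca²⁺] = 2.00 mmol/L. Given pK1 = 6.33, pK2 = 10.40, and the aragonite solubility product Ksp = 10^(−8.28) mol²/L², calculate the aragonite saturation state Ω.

Ω = 0.146

α₂ = 1 / (1 + [H⁺]/K2 + [H⁺]²/(K1K2)) = 1 / (1 + 10^+3.03 + 10^+1.99)
   = 1 / (1 + 1071.5 + 97.724) = 1/1170.2 = 0.0008545
[CO3²⁻] = α₂ × DIC = 0.0008545 × 0.447 = 0.0003820 mmol/L = 0.3820 μmol/L
Ksp = 10^(−8.28) = 5.248×10^-9
Ω = [Ca²⁺][CO3²⁻]/Ksp = (2.00×10^-3)(3.820×10^-7) / 5.248×10^-9 = 0.146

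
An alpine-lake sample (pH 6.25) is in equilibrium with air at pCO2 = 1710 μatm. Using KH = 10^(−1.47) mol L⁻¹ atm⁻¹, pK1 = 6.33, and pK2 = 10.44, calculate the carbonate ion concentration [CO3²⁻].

[CO2*] = KH · pCO2 = 10^(−1.47) × 1710×10^-6 = 5.794×10^-5 mol/L
α₀ = 1/(1 + K1/[H⁺] + K1K2/[H⁺]²) = 1/(1 + 10^-0.08 + 10^-4.27) = 0.5459
DIC = [CO2*]/α₀ = 5.794×10^-5 / 0.5459 = 0.1061 mmol/L
[CO3²⁻] = α₂·DIC; α₂ = 2.932×10^-5, so [CO3²⁻] = 2.932×10^-5 × 0.1061 = 3.11×10^-6 mmol/L = 0.00311 μmol/L

[CO3²⁻] = 0.00311 μmol/L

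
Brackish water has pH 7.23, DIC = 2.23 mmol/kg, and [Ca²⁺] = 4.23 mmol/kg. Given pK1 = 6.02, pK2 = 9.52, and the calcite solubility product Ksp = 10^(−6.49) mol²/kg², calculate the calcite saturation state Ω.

α₂ = 1 / (1 + [H⁺]/K2 + [H⁺]²/(K1K2)) = 1 / (1 + 10^+2.29 + 10^+1.08)
   = 1 / (1 + 194.98 + 12.023) = 1/208.01 = 0.004808
[CO3²⁻] = α₂ × DIC = 0.004808 × 2.23 = 0.01072 mmol/kg = 10.72 μmol/kg
Ksp = 10^(−6.49) = 3.236×10^-7
Ω = [Ca²⁺][CO3²⁻]/Ksp = (4.23×10^-3)(1.072×10^-5) / 3.236×10^-7 = 0.140

Ω = 0.140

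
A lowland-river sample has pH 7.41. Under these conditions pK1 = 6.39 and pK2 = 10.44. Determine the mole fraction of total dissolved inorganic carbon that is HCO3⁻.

α₁ = 0.912

α₁ = 1 / (1 + [H⁺]/K1 + K2/[H⁺]) = 1 / (1 + 10^-1.02 + 10^-3.03)
   = 1 / (1 + 0.095499 + 0.00093325) = 1/1.0964 = 0.9120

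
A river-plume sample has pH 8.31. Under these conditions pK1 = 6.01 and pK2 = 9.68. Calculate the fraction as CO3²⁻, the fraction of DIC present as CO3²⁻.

α₂ = 0.0407

α₂ = 1 / (1 + [H⁺]/K2 + [H⁺]²/(K1K2)) = 1 / (1 + 10^+1.37 + 10^-0.93)
   = 1 / (1 + 23.442 + 0.11749) = 1/24.560 = 0.04072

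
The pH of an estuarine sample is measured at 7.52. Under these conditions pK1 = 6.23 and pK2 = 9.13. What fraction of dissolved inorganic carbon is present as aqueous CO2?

α₀ = 0.0477

α₀ = 1 / (1 + K1/[H⁺] + K1K2/[H⁺]²) = 1 / (1 + 10^+1.29 + 10^-0.32)
   = 1 / (1 + 19.498 + 0.47863) = 1/20.977 = 0.04767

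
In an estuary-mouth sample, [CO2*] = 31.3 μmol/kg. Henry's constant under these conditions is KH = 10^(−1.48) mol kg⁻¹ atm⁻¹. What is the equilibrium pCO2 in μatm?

KH = 10^(−1.48) = 3.311×10^-2 mol kg⁻¹ atm⁻¹
pCO2 = [CO2*]/KH = 31.3×10^-6 / 3.311×10^-2 = 9.45×10^-4 atm = 945 μatm

pCO2 = 945 μatm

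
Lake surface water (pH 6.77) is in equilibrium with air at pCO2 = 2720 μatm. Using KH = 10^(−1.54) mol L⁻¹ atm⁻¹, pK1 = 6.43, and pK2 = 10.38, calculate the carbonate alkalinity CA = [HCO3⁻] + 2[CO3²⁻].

[CO2*] = KH · pCO2 = 10^(−1.54) × 2720×10^-6 = 7.845×10^-5 mol/L
α₀ = 1/(1 + K1/[H⁺] + K1K2/[H⁺]²) = 1/(1 + 10^+0.34 + 10^-3.27) = 0.3136
DIC = [CO2*]/α₀ = 7.845×10^-5 / 0.3136 = 0.2501 mmol/L
CA = (α₁ + 2α₂)·DIC = (0.6862 + 2×0.0001684) × 0.2501 = 0.172 mmol/L

CA = 0.172 mmol/L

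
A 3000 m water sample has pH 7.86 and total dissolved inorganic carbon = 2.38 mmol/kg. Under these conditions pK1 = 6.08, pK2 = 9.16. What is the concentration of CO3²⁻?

α₂ = 1 / (1 + [H⁺]/K2 + [H⁺]²/(K1K2)) = 1 / (1 + 10^+1.30 + 10^-0.48)
   = 1 / (1 + 19.953 + 0.33113) = 1/21.284 = 0.04698
[CO3²⁻] = α₂ × DIC = 0.04698 × 2.38 = 0.112 mmol/kg

[CO3²⁻] = 0.112 mmol/kg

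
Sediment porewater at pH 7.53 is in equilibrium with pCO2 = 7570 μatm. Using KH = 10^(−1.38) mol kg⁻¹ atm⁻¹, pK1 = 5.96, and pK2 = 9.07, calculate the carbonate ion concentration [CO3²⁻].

[CO2*] = KH · pCO2 = 10^(−1.38) × 7570×10^-6 = 3.156×10^-4 mol/kg
α₀ = 1/(1 + K1/[H⁺] + K1K2/[H⁺]²) = 1/(1 + 10^+1.57 + 10^+0.03) = 0.02549
DIC = [CO2*]/α₀ = 3.156×10^-4 / 0.02549 = 12.38 mmol/kg
[CO3²⁻] = α₂·DIC; α₂ = 0.02732, so [CO3²⁻] = 0.02732 × 12.38 = 0.338 mmol/kg

[CO3²⁻] = 0.338 mmol/kg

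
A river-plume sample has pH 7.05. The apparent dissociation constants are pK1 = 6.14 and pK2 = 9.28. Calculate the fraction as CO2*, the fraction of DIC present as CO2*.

α₀ = 0.109

α₀ = 1 / (1 + K1/[H⁺] + K1K2/[H⁺]²) = 1 / (1 + 10^+0.91 + 10^-1.32)
   = 1 / (1 + 8.1283 + 0.047863) = 1/9.1762 = 0.1090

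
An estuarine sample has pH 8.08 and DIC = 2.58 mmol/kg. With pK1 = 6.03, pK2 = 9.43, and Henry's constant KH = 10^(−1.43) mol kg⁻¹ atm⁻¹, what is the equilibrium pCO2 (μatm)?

pCO2 = 587 μatm

α₀ = 1 / (1 + K1/[H⁺] + K1K2/[H⁺]²) = 1 / (1 + 10^+2.05 + 10^+0.70)
   = 1 / (1 + 112.20 + 5.0119) = 1/118.21 = 0.008459
[CO2*] = α₀ × DIC = 0.008459 × 2.58 = 0.02182 mmol/kg
pCO2 = [CO2*]/KH = 2.182×10^-5 / 3.715×10^-2 = 587 μatm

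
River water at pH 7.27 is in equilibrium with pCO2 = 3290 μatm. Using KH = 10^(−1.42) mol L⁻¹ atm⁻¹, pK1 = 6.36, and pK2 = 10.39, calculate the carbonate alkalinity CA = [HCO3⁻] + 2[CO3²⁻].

[CO2*] = KH · pCO2 = 10^(−1.42) × 3290×10^-6 = 1.251×10^-4 mol/L
α₀ = 1/(1 + K1/[H⁺] + K1K2/[H⁺]²) = 1/(1 + 10^+0.91 + 10^-2.21) = 0.1095
DIC = [CO2*]/α₀ = 1.251×10^-4 / 0.1095 = 1.143 mmol/L
CA = (α₁ + 2α₂)·DIC = (0.8898 + 2×0.0006750) × 1.143 = 1.02 mmol/L

CA = 1.02 mmol/L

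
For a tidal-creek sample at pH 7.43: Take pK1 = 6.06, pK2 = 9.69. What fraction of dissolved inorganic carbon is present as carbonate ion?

α₂ = 1 / (1 + [H⁺]/K2 + [H⁺]²/(K1K2)) = 1 / (1 + 10^+2.26 + 10^+0.89)
   = 1 / (1 + 181.97 + 7.7625) = 1/190.73 = 0.005243

α₂ = 0.00524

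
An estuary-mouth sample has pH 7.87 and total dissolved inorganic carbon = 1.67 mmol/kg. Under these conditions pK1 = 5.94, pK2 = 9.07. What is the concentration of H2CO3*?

[CO2*] = 18.3 μmol/kg

α₀ = 1 / (1 + K1/[H⁺] + K1K2/[H⁺]²) = 1 / (1 + 10^+1.93 + 10^+0.73)
   = 1 / (1 + 85.114 + 5.3703) = 1/91.484 = 0.01093
[CO2*] = α₀ × DIC = 0.01093 × 1.67 = 0.0183 mmol/kg = 18.3 μmol/kg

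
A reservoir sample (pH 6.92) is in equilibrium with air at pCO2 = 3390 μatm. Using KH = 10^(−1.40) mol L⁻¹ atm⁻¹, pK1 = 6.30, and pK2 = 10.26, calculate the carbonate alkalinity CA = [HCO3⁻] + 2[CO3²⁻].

CA = 0.563 mmol/L

[CO2*] = KH · pCO2 = 10^(−1.40) × 3390×10^-6 = 1.350×10^-4 mol/L
α₀ = 1/(1 + K1/[H⁺] + K1K2/[H⁺]²) = 1/(1 + 10^+0.62 + 10^-2.72) = 0.1934
DIC = [CO2*]/α₀ = 1.350×10^-4 / 0.1934 = 0.6978 mmol/L
CA = (α₁ + 2α₂)·DIC = (0.8062 + 2×0.0003685) × 0.6978 = 0.563 mmol/L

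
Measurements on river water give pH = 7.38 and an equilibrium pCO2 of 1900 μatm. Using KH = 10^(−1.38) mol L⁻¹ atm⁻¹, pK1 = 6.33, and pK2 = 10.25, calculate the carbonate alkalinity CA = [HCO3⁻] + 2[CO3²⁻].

[CO2*] = KH · pCO2 = 10^(−1.38) × 1900×10^-6 = 7.921×10^-5 mol/L
α₀ = 1/(1 + K1/[H⁺] + K1K2/[H⁺]²) = 1/(1 + 10^+1.05 + 10^-1.82) = 0.08173
DIC = [CO2*]/α₀ = 7.921×10^-5 / 0.08173 = 0.9691 mmol/L
CA = (α₁ + 2α₂)·DIC = (0.9170 + 2×0.001237) × 0.9691 = 0.891 mmol/L

CA = 0.891 mmol/L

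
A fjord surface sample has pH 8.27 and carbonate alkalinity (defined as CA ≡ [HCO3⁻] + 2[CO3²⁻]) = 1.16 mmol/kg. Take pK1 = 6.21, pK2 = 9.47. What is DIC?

CA = [HCO3⁻] + 2[CO3²⁻] = (α₁ + 2α₂)·DIC
At pH 8.27: [H⁺]/K1 = 10^-2.06 = 0.0087096, K2/[H⁺] = 10^-1.20 = 0.063096
α₁ = 1/(1 + 0.0087096 + 0.063096) = 1/1.0718 = 0.9330; α₂ = α₁·K2/[H⁺] = 0.05887
α₁ + 2α₂ = 1.0507
DIC = CA / (α₁ + 2α₂) = 1.16 / 1.0507 = 1.10 mmol/kg

DIC = 1.10 mmol/kg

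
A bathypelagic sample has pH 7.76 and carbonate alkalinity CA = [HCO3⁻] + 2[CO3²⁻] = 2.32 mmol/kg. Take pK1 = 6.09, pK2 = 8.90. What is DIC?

CA = [HCO3⁻] + 2[CO3²⁻] = (α₁ + 2α₂)·DIC
At pH 7.76: [H⁺]/K1 = 10^-1.67 = 0.021380, K2/[H⁺] = 10^-1.14 = 0.072444
α₁ = 1/(1 + 0.021380 + 0.072444) = 1/1.0938 = 0.9142; α₂ = α₁·K2/[H⁺] = 0.06623
α₁ + 2α₂ = 1.0467
DIC = CA / (α₁ + 2α₂) = 2.32 / 1.0467 = 2.22 mmol/kg

DIC = 2.22 mmol/kg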